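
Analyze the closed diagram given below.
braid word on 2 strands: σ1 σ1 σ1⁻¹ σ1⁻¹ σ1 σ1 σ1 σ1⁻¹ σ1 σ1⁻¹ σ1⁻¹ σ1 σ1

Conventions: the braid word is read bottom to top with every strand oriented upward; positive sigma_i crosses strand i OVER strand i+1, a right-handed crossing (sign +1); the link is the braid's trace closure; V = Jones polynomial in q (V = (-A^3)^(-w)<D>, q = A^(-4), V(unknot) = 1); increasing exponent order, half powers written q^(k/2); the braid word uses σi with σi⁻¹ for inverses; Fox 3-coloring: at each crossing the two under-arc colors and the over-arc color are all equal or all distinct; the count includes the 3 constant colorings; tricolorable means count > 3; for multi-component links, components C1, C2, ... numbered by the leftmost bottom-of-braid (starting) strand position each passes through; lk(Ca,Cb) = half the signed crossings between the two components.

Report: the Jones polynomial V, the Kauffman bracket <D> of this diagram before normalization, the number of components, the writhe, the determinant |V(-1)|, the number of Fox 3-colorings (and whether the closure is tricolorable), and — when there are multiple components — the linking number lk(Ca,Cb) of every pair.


V = q + q^3 - q^4
<D> = A^-7 - A^-3 - A^5 (w = +3)
1 component over 13 crossings, w = +3
9 Fox colorings among 3^13, |V(-1)| = 3: tricolorable
why: free reduction leaves σ1 σ1 σ1 of the original 13 letters


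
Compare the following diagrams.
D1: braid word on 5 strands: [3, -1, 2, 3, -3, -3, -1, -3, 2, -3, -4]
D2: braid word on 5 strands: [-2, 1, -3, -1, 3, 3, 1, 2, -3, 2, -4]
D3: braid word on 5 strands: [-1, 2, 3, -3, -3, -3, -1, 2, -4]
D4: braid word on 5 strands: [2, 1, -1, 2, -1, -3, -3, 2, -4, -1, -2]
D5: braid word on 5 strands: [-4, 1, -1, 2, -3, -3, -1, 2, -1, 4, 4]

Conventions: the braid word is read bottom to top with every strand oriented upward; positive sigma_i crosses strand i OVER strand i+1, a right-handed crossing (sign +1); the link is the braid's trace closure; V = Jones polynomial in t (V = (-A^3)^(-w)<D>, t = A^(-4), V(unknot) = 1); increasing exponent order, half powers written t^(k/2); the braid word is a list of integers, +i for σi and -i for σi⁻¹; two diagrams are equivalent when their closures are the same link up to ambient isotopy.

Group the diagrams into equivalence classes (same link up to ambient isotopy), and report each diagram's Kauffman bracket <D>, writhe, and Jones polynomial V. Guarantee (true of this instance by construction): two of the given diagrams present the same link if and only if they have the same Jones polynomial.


classes: {D1, D3, D4, D5} | {D2}
V(D1) = -t^(-9/2) + t^(-7/2) - 2t^(-5/2) + 2t^(-3/2) - 2t^(-1/2) + t^(1/2) - t^(3/2)  [11 crossings, <D> = A^-15 - A^-11 + 2A^-7 - 2A^-3 + 2A - A^5 + A^9, w = -3]
V(D2) = -t^(-1/2) - t^(1/2)  (w +1, c 11, <D> = A + A^5)
D3 (bracket A^-15 - A^-11 + 2A^-7 - 2A^-3 + 2A - A^5 + A^9; 9 crossings at w = -3): V = -t^(-9/2) + t^(-7/2) - 2t^(-5/2) + 2t^(-3/2) - 2t^(-1/2) + t^(1/2) - t^(3/2)
D4 (bracket A^-15 - A^-11 + 2A^-7 - 2A^-3 + 2A - A^5 + A^9; 11 crossings at w = -3): V = -t^(-9/2) + t^(-7/2) - 2t^(-5/2) + 2t^(-3/2) - 2t^(-1/2) + t^(1/2) - t^(3/2)
V(D5) = -t^(-9/2) + t^(-7/2) - 2t^(-5/2) + 2t^(-3/2) - 2t^(-1/2) + t^(1/2) - t^(3/2)  (w -1, c 11, <D> = A^-9 - A^-5 + 2A^-1 - 2A^3 + 2A^7 - A^11 + A^15)
note: V(t) takes 2 values over 5 diagrams, fixing the grouping


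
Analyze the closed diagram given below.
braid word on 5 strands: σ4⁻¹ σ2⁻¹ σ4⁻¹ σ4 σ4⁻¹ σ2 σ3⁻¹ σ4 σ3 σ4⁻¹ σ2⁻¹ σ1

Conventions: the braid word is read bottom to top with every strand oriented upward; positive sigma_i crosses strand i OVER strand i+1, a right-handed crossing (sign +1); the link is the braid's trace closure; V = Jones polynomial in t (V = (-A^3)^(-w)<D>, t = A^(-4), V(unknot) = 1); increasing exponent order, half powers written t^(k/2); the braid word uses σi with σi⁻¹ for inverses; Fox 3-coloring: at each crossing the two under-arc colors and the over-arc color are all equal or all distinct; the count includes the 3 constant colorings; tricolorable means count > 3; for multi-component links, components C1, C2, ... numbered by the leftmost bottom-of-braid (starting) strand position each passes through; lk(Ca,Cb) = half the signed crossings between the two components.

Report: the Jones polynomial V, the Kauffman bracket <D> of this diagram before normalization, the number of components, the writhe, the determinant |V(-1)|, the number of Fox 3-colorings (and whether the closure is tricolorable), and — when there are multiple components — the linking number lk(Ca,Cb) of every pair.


V = -t^-4 + t^-3 + t^-1
<D> = A^-2 + A^6 - A^10 (w = -2)
1 component over 12 crossings, w = -2
9 Fox colorings among 3^12, |V(-1)| = 3: tricolorable
why: det 3 = |V(-1)|; divisible by 3, so tricolorable


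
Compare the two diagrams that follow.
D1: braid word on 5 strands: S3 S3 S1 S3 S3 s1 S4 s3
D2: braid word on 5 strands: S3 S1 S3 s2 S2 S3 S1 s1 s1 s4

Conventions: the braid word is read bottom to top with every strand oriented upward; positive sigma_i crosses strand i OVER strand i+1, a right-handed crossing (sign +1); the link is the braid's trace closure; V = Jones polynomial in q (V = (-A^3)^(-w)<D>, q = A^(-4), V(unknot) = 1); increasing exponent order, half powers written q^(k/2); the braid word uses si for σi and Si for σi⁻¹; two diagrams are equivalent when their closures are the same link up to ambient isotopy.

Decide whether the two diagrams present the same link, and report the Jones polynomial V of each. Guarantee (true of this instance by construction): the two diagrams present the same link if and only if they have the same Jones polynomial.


same link: yes
V(D1) = -q^-5 - q^-4 + q^-3 + 2q^-2 + 2q^-1 + 1  [8 crossings, <D> = A^-12 + 2A^-8 + 2A^-4 + 1 - A^4 - A^8, w = -4]
D2 (bracket A^-6 + 2A^-2 + 2A^2 + A^6 - A^10 - A^14; 10 crossings at w = -2): V = -q^-5 - q^-4 + q^-3 + 2q^-2 + 2q^-1 + 1
note: D2 (10 crossings) and D1 (8) are Markov-related braid presentations


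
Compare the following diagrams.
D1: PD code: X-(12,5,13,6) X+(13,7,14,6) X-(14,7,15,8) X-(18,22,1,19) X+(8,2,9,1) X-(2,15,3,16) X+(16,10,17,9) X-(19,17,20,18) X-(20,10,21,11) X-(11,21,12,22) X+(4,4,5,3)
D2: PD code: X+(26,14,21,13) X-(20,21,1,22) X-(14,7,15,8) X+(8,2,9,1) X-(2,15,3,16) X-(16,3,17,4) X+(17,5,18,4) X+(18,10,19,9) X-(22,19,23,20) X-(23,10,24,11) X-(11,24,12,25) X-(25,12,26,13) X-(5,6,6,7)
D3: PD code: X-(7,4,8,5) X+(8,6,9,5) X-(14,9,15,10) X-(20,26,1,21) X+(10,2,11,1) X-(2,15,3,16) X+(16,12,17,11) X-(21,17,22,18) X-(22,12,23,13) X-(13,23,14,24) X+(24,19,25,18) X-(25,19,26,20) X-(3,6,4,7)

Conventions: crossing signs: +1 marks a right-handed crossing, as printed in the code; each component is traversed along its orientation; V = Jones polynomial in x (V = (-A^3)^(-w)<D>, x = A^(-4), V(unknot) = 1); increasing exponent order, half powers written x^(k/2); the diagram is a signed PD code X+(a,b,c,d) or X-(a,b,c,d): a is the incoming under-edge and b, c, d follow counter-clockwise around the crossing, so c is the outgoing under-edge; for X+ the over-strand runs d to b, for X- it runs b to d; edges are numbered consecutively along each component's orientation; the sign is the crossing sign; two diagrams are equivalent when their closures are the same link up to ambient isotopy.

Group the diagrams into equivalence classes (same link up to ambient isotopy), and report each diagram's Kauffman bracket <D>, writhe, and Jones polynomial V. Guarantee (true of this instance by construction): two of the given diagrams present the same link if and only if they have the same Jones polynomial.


classes: {D1, D2, D3}
V(D1) = -x^(-13/2) + x^(-11/2) - 2x^(-9/2) + 2x^(-7/2) - 2x^(-5/2) + 2x^(-3/2) - 2x^(-1/2)  [11 crossings, <D> = 2A^-7 - 2A^-3 + 2A - 2A^5 + 2A^9 - A^13 + A^17, w = -3]
D2 (bracket 2A^-13 - 2A^-9 + 2A^-5 - 2A^-1 + 2A^3 - A^7 + A^11; 13 crossings at w = -5): V = -x^(-13/2) + x^(-11/2) - 2x^(-9/2) + 2x^(-7/2) - 2x^(-5/2) + 2x^(-3/2) - 2x^(-1/2)
D3 (bracket 2A^-13 - 2A^-9 + 2A^-5 - 2A^-1 + 2A^3 - A^7 + A^11; 13 crossings at w = -5): V = -x^(-13/2) + x^(-11/2) - 2x^(-9/2) + 2x^(-7/2) - 2x^(-5/2) + 2x^(-3/2) - 2x^(-1/2)
note: all 3 diagrams share one V(x), hence one class


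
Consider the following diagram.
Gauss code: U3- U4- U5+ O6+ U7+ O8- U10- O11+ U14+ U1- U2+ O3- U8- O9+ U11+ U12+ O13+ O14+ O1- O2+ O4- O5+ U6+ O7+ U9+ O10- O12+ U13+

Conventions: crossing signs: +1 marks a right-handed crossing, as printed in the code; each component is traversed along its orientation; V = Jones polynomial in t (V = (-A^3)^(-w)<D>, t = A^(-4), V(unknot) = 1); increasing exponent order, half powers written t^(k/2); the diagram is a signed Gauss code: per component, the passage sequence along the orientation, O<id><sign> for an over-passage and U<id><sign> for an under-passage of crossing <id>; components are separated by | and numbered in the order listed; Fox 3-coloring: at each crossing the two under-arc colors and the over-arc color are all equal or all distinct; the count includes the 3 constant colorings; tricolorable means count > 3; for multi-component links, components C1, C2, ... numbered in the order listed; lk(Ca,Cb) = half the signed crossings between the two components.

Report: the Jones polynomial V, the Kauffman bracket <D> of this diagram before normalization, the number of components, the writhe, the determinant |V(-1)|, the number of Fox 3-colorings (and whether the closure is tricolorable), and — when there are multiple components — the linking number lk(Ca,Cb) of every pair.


V(t) = -1 + 3t - 3t^2 + 5t^3 - 5t^4 + 4t^5 - 3t^6 + 2t^7 - t^8
bracket: -A^-20 + 2A^-16 - 3A^-12 + 4A^-8 - 5A^-4 + 5 - 3A^4 + 3A^8 - A^12, w = +4
1 component, writhe +4, over 14 crossings
det 27, colorings 9 of 3^14 — tricolorable
observation: det 27 = |V(-1)|; divisible by 3, so tricolorable


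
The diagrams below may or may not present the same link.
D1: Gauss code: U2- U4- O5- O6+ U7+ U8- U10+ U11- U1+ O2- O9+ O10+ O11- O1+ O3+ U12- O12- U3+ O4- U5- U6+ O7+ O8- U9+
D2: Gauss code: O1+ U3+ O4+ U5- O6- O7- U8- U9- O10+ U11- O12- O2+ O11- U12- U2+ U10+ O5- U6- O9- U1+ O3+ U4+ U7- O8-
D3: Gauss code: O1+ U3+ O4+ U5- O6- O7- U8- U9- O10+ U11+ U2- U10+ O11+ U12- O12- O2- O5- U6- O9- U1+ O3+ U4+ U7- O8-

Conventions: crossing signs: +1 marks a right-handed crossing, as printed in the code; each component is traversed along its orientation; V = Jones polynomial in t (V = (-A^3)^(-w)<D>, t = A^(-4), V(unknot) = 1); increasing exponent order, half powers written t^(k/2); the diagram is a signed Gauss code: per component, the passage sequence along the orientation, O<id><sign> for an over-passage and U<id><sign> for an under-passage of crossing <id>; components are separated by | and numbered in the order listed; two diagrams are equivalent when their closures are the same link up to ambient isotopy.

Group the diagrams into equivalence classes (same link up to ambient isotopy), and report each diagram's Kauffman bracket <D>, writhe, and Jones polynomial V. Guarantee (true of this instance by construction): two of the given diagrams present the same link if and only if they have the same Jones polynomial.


classes: {D1} | {D2, D3}
V(D1) = 1  [12 crossings, <D> = 1, w = 0]
D2 (bracket -A^-10 + 2A^-6 - A^-2 + 2A^2 - A^6 + A^10 - A^14; 12 crossings at w = -2): V = -t^-5 + t^-4 - t^-3 + 2t^-2 - t^-1 + 2 - t
D3 (bracket -A^-10 + 2A^-6 - A^-2 + 2A^2 - A^6 + A^10 - A^14; 12 crossings at w = -2): V = -t^-5 + t^-4 - t^-3 + 2t^-2 - t^-1 + 2 - t
note: V(t) takes 2 values over 3 diagrams, fixing the grouping


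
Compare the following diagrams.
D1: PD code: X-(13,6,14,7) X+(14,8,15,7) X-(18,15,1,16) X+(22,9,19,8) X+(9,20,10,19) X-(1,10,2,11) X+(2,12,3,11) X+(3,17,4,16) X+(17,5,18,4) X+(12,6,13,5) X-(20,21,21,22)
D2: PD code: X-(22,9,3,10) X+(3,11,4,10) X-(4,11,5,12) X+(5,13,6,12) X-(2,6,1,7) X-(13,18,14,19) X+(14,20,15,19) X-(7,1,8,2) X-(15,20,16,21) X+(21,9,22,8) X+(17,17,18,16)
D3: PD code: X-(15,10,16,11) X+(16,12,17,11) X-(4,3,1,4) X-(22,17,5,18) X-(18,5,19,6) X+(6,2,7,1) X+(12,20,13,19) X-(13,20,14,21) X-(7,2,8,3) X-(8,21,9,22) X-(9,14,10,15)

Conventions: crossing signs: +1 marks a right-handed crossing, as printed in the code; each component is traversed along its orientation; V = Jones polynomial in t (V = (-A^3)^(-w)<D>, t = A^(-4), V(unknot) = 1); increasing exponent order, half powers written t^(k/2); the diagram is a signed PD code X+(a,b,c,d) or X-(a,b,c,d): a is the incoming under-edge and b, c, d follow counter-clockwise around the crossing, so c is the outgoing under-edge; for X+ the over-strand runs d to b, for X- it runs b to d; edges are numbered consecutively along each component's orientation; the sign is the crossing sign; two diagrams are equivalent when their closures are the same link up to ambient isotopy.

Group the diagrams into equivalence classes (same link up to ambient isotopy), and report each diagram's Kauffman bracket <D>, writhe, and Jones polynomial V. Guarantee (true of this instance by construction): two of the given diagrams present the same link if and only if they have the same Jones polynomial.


classes: {D1} | {D2} | {D3}
V(D1) = -t^(1/2) - t^(5/2)  [11 crossings, <D> = A^-1 + A^7, w = +3]
V(D2) = -t^(-5/2) - t^(-1/2)  (w -1, c 11, <D> = A^-1 + A^7)
V(D3) = t^(-9/2) - t^(-5/2) - t^(-3/2) - t^(-1/2)  [11 crossings, <D> = A^-13 + A^-9 + A^-5 - A^3, w = -5]
note: 3 values of V(t) split the 3 diagrams


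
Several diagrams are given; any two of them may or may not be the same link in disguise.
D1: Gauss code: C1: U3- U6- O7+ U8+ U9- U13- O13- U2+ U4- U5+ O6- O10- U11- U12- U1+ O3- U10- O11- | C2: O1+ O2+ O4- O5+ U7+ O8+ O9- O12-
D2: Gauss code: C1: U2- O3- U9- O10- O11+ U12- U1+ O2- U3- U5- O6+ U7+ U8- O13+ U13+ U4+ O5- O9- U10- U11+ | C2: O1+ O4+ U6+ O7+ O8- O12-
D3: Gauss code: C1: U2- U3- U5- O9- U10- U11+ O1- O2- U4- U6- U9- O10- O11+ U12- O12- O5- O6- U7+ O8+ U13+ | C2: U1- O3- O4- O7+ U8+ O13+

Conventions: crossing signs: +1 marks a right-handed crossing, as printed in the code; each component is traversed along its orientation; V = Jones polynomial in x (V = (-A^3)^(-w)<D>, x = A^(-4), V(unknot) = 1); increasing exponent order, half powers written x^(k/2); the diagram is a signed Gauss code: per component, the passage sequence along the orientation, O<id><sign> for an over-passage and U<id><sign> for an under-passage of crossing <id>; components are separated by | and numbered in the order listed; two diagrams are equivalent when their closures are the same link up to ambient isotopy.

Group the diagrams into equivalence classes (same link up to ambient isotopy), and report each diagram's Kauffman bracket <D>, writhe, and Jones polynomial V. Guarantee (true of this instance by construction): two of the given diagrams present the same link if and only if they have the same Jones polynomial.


grouping into links: {D1, D2} | {D3}
V(D1) = x^(-7/2) - x^(-5/2) + x^(-3/2) - 2x^(-1/2) - x^(3/2)  (w -3, c 13, <D> = A^-15 + 2A^-7 - A^-3 + A - A^5)
D2 (bracket A^-9 + 2A^-1 - A^3 + A^7 - A^11; 13 crossings at w = -1): V = x^(-7/2) - x^(-5/2) + x^(-3/2) - 2x^(-1/2) - x^(3/2)
V(D3) = x^(-11/2) - x^(-9/2) + x^(-7/2) - 2x^(-5/2) + x^(-3/2) - 2x^(-1/2)  (w -5, c 13, <D> = 2A^-13 - A^-9 + 2A^-5 - A^-1 + A^3 - A^7)
key observation: 2 values of V(x) split the 3 diagrams


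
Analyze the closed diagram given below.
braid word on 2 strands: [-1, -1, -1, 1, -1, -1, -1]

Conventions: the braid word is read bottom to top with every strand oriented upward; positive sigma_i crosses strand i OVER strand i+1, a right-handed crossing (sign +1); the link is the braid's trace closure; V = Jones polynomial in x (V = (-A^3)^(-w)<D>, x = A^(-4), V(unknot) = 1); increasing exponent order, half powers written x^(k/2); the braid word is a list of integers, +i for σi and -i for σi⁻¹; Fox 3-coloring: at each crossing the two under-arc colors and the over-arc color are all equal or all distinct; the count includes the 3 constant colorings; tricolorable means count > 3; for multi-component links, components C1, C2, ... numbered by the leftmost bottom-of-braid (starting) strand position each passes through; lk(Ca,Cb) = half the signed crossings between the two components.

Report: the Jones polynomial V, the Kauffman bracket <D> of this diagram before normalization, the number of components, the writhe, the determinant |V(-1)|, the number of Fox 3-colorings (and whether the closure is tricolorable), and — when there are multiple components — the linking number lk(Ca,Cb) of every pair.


V(x) = -x^-7 + x^-6 - x^-5 + x^-4 + x^-2
bracket: -A^-7 - A + A^5 - A^9 + A^13, w = -5
1 component, writhe -5, over 7 crossings
det 5, colorings 3 of 3^7 — not tricolorable
observation: det 5 = |V(-1)|; not divisible by 3, so not tricolorable


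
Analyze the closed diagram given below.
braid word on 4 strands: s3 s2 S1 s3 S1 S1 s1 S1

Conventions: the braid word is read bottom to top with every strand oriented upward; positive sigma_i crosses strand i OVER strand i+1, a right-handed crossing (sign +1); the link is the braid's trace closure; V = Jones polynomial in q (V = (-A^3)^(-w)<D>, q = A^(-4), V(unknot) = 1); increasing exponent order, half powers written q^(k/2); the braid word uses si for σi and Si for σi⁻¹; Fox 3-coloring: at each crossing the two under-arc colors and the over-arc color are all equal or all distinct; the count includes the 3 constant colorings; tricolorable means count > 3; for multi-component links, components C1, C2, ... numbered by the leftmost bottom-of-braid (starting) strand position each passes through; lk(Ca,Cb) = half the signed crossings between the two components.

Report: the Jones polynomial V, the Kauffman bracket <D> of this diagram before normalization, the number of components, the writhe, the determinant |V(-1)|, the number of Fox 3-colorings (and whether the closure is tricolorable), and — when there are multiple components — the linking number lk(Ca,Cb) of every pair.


V = q^(-7/2) - q^(-5/2) + q^(-3/2) - 2q^(-1/2) - q^(3/2)
<D> = -A^-6 - 2A^2 + A^6 - A^10 + A^14 (w = 0)
2 components over 8 crossings, w = 0
lk(C1,C2): +1
9 Fox colorings among 3^8, |V(-1)| = 6: tricolorable
why: summing lk over 1 pair gives +1


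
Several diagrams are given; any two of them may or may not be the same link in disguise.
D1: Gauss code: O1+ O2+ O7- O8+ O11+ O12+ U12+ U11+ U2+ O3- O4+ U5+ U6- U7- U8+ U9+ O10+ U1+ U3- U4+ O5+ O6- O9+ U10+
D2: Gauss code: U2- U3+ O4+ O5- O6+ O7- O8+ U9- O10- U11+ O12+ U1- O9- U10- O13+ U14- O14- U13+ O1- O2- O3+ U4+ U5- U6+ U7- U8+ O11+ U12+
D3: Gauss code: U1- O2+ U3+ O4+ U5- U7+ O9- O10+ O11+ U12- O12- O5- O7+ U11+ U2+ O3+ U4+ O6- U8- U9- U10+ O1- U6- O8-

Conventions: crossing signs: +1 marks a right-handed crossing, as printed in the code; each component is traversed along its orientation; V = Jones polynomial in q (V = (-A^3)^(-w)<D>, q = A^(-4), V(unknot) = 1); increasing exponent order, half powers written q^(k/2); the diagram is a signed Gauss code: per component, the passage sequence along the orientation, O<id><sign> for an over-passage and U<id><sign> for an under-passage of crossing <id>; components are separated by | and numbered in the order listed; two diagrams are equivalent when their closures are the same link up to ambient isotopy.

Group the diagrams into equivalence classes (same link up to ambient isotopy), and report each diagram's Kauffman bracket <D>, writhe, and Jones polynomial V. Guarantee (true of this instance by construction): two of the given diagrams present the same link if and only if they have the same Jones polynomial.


classes: {D1} | {D2} | {D3}
V(D1) = q + q^3 - q^4  [12 crossings, <D> = -A^2 + A^6 + A^14, w = +6]
V(D2) = -q^-3 + 2q^-2 - 2q^-1 + 3 - 2q + 2q^2 - q^3  (w 0, c 14, <D> = -A^-12 + 2A^-8 - 2A^-4 + 3 - 2A^4 + 2A^8 - A^12)
V(D3) = -q^-3 + q^-2 - q^-1 + 3 - q + q^2 - q^3  (w 0, c 12, <D> = -A^-12 + A^-8 - A^-4 + 3 - A^4 + A^8 - A^12)
insight: V(q) takes 3 values over 3 diagrams, fixing the grouping


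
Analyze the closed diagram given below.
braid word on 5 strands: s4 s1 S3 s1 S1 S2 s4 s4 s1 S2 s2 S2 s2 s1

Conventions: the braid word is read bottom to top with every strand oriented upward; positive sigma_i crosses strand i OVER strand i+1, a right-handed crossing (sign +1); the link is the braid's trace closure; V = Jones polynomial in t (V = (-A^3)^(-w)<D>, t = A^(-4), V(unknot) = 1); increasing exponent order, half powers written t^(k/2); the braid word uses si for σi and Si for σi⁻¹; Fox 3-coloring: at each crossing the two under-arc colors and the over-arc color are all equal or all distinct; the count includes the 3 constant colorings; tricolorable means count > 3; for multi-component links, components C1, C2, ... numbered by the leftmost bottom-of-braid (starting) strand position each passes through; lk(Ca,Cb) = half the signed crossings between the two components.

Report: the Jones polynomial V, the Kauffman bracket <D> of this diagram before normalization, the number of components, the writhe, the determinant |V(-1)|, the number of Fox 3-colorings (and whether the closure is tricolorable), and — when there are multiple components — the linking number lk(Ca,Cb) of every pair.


V(t) = t^2 + 2t^4 - 2t^5 + t^6 - 2t^7 + t^8
bracket: A^-20 - 2A^-16 + A^-12 - 2A^-8 + 2A^-4 + A^4, w = +4
1 component, writhe +4, over 14 crossings
det 9, colorings 27 of 3^14 — tricolorable
observation: w = +4 (over 14 crossings) is diagram-only; (-A^3)^(-4) removes it from V


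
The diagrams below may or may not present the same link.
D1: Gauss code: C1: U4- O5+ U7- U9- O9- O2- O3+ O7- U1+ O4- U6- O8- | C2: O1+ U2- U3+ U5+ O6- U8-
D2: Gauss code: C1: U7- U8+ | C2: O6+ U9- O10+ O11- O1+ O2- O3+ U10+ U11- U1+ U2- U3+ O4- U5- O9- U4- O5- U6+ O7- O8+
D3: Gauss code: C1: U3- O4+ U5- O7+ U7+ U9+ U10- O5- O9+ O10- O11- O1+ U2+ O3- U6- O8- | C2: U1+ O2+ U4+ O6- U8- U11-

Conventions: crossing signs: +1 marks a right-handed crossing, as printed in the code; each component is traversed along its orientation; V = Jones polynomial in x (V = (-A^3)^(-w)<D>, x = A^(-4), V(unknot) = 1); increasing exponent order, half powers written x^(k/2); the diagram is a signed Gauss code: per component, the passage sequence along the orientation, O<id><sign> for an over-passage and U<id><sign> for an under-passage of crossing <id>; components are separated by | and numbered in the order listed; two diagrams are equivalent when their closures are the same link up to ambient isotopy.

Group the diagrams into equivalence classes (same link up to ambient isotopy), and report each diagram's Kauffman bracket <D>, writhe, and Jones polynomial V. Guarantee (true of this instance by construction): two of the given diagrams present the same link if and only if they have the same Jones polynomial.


equivalence classes: {D1, D3} | {D2}
D1 (bracket A^-15 - A^-11 + 2A^-7 - A^-3 + 2A - A^5; 9 crossings at w = -3): V = x^(-7/2) - 2x^(-5/2) + x^(-3/2) - 2x^(-1/2) + x^(1/2) - x^(3/2)
V(D2) = x^(-9/2) - x^(-5/2) - x^(-3/2) - x^(-1/2)  (w -1, c 11, <D> = A^-1 + A^3 + A^7 - A^15)
V(D3) = x^(-7/2) - 2x^(-5/2) + x^(-3/2) - 2x^(-1/2) + x^(1/2) - x^(3/2)  [11 crossings, <D> = A^-9 - A^-5 + 2A^-1 - A^3 + 2A^7 - A^11, w = -1]
key observation: 2 classes among 3 diagrams; unequal V(x) rules out equality


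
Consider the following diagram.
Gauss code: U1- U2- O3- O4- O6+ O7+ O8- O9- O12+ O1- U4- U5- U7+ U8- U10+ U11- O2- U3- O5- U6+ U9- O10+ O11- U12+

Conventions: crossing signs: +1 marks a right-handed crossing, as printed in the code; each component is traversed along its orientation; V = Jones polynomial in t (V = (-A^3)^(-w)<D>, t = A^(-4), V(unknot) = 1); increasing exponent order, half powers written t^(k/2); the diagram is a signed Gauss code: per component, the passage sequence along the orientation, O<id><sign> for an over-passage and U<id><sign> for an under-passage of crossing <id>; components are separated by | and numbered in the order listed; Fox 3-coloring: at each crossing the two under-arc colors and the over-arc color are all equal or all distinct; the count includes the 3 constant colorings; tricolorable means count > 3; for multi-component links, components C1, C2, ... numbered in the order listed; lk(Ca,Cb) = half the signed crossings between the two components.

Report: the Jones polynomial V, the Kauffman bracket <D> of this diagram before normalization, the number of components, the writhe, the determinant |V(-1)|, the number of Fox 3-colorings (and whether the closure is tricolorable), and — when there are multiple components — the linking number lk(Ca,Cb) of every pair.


V = -t^-4 + t^-3 + t^-1
<D> = A^-8 + 1 - A^4 (w = -4)
1 component over 12 crossings, w = -4
9 Fox colorings among 3^12, |V(-1)| = 3: tricolorable
why: det 3 = |V(-1)|; divisible by 3, so tricolorable


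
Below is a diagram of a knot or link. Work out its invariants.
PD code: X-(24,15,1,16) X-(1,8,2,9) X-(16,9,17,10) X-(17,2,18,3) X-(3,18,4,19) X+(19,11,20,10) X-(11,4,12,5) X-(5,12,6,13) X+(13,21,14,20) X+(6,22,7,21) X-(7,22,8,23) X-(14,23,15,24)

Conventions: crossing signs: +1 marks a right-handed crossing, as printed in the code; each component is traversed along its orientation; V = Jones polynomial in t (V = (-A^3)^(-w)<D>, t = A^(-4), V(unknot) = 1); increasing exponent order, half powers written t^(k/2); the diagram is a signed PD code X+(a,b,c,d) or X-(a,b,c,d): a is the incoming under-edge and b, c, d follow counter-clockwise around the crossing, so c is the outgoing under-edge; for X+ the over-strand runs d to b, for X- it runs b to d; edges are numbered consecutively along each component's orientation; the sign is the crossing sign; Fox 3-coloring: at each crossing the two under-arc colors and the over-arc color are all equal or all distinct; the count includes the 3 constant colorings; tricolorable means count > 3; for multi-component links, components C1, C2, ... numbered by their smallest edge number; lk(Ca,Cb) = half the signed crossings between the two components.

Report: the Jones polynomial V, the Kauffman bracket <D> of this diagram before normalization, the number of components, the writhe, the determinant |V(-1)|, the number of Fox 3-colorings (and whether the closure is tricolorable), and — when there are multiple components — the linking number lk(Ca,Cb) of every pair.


V(t) = t^-8 - 2t^-7 + t^-6 - 2t^-5 + 2t^-4 + t^-2
bracket: A^-10 + 2A^-2 - 2A^2 + A^6 - 2A^10 + A^14, w = -6
1 component, writhe -6, over 12 crossings
det 9, colorings 27 of 3^12 — tricolorable
observation: the span of V is 6, forcing >= 6 crossings in any diagram


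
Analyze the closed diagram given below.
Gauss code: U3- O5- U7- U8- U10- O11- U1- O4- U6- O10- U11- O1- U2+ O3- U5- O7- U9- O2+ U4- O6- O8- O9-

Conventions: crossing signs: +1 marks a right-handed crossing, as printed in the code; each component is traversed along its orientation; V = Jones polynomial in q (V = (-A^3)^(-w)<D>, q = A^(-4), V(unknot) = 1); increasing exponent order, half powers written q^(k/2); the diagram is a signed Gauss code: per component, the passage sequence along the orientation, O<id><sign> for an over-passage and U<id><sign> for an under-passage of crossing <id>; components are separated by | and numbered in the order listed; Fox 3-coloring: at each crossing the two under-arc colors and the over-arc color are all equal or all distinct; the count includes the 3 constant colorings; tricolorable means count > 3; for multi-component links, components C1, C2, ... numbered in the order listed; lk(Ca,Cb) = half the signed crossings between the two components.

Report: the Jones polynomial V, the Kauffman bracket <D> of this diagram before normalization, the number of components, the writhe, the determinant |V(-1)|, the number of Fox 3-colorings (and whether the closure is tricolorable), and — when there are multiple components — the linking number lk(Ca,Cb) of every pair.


V = -q^-12 + 3q^-11 - 5q^-10 + 6q^-9 - 7q^-8 + 6q^-7 - 5q^-6 + 4q^-5 - q^-4 + q^-3
<D> = -A^-15 + A^-11 - 4A^-7 + 5A^-3 - 6A + 7A^5 - 6A^9 + 5A^13 - 3A^17 + A^21 (w = -9)
1 component over 11 crossings, w = -9
9 Fox colorings among 3^11, |V(-1)| = 39: tricolorable
why: w = -9 shifts under R1 moves; the (-A^3)^(9) factor cancels that in V


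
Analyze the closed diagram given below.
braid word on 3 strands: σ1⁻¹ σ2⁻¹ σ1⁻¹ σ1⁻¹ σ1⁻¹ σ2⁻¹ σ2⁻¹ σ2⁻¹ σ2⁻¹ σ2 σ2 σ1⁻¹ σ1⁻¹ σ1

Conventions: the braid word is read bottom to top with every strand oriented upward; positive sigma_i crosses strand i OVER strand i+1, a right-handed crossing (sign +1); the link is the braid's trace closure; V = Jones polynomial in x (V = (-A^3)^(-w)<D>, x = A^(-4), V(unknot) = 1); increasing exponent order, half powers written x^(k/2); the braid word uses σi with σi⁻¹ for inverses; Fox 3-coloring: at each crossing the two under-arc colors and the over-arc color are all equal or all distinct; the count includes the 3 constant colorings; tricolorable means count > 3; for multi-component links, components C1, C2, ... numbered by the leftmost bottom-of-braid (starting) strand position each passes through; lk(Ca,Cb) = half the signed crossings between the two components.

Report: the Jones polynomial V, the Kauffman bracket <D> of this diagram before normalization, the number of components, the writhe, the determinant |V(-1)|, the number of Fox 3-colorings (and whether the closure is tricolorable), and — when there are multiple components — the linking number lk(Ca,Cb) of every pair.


Jones polynomial: V(x) = -x^-8 + x^-5 + x^-3
<D> = A^-12 + A^-4 - A^8; writhe -8
components 1, writhe -8 (14 crossings)
3-colorings: 9 of 3^14, det 3 — tricolorable
note: V spans 5 powers of x: at least 5 crossings in any diagram


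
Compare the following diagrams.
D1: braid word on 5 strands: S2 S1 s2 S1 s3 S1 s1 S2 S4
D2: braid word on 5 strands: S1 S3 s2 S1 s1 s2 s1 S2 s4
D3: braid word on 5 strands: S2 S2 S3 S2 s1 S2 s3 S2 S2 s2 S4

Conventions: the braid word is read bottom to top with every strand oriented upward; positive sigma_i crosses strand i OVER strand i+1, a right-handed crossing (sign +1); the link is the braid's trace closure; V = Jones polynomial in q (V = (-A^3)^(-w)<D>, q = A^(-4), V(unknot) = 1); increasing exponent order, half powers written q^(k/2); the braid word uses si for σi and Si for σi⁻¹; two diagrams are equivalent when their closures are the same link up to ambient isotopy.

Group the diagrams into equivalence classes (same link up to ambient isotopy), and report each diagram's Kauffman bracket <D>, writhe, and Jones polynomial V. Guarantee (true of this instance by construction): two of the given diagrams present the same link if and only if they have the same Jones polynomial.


classes: {D1} | {D2} | {D3}
V(D1) = -q^(-9/2) - q^(-5/2) + q^(-3/2) - q^(-1/2)  [9 crossings, <D> = A^-7 - A^-3 + A + A^9, w = -3]
V(D2) = -q^(1/2) - q^(5/2)  (w +1, c 9, <D> = A^-7 + A)
V(D3) = q^(-13/2) - q^(-11/2) + q^(-9/2) - 2q^(-7/2) - q^(-3/2)  (w -5, c 11, <D> = A^-9 + 2A^-1 - A^3 + A^7 - A^11)
insight: comparing 3 Jones polynomials yields 3 groups


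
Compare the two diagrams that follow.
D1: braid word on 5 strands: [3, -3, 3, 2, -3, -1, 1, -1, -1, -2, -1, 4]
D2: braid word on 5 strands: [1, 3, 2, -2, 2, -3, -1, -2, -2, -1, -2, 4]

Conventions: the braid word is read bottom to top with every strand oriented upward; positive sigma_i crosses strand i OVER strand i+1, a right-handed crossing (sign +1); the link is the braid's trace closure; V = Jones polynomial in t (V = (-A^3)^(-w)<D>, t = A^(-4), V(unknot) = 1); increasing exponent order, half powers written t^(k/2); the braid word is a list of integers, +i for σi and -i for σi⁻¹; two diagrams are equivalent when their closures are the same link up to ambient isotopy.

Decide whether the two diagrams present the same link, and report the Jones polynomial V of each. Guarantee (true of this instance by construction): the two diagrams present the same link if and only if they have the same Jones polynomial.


equivalent: yes
D1 (bracket A^-2 + A^6 - A^10; 12 crossings at w = -2): V = -t^-4 + t^-3 + t^-1
D2 (bracket A^-2 + A^6 - A^10; 12 crossings at w = -2): V = -t^-4 + t^-3 + t^-1
key observation: D2 (12 crossings) and D1 (12) are Markov-related braid presentations


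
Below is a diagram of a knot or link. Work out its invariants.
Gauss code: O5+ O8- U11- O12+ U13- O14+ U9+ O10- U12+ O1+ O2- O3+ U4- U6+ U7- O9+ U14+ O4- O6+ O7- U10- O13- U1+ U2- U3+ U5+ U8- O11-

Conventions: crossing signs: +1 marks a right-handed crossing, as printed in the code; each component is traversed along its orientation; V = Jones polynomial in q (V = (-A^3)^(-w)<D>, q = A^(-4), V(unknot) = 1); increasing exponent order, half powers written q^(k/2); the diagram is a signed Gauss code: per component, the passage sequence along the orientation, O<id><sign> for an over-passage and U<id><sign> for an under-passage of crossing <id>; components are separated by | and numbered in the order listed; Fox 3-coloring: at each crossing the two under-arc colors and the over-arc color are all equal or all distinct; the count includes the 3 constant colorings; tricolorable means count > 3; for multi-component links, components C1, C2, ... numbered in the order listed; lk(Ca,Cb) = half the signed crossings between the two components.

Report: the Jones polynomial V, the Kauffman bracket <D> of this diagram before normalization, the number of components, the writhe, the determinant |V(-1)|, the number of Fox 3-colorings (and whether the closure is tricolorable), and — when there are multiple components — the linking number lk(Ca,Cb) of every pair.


V(q) = -q^-3 + 3q^-2 - 3q^-1 + 4 - 4q + 3q^2 - 2q^3 + q^4
bracket: A^-16 - 2A^-12 + 3A^-8 - 4A^-4 + 4 - 3A^4 + 3A^8 - A^12, w = 0
1 component, writhe 0, over 14 crossings
det 21, colorings 9 of 3^14 — tricolorable
observation: V spans 7 powers of q: at least 7 crossings in any diagram


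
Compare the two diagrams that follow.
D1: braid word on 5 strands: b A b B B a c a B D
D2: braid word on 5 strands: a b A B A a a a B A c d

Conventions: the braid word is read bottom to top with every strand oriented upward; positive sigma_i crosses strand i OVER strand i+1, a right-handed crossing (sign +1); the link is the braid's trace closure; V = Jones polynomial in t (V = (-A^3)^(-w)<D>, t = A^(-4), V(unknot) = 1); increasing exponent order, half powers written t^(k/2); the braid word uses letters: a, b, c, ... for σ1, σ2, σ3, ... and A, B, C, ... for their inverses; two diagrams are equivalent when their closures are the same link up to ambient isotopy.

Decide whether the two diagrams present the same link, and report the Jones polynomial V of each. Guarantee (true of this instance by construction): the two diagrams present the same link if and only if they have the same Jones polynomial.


equivalent: yes
V(D1) = 1  (w 0, c 10, <D> = 1)
D2 (bracket A^6; 12 crossings at w = +2): V = 1
why: Markov moves rewrite D1 (10 crossings) into D2 (12)


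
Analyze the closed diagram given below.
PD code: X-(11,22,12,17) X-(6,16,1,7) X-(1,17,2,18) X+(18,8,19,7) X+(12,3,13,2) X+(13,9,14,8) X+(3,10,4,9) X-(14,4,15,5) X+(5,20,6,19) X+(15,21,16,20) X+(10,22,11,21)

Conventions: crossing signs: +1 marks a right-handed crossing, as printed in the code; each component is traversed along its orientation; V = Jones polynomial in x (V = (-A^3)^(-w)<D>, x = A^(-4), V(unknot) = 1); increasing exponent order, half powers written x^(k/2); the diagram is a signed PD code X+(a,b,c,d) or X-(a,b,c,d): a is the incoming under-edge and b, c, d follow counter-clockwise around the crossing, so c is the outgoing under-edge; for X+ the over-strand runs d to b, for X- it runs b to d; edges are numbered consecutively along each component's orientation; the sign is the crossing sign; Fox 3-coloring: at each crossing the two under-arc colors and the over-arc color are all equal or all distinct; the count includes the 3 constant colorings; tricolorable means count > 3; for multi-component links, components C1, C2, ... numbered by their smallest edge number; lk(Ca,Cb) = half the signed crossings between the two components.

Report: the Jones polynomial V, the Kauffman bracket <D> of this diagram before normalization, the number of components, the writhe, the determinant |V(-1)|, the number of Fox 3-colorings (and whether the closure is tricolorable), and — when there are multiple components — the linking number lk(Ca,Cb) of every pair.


V = 1 + x + x^2 + x^3
<D> = -A^-3 - A - A^5 - A^9 (w = +3)
3 components over 11 crossings, w = +3
lk(C1,C2): 0
lk(C1,C3) = 0
linking number lk(C2,C3) = +1
9 Fox colorings among 3^11, |V(-1)| = 0: tricolorable
why: w = +3 shifts under R1 moves; the (-A^3)^(-3) factor cancels that in V


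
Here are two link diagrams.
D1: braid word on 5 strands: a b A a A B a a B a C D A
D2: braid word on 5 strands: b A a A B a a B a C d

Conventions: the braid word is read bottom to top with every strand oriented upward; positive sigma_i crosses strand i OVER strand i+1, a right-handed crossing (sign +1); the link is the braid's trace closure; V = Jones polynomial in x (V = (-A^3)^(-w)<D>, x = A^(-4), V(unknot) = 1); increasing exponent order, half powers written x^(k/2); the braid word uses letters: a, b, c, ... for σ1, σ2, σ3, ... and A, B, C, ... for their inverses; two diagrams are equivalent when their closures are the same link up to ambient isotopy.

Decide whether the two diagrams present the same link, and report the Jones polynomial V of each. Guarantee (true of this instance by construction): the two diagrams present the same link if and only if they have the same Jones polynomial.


equivalent: yes
D1 (bracket -A^-17 + A^-13 - A^-9 + 2A^-5 + A^3; 13 crossings at w = -1): V = -x^(-3/2) - 2x^(1/2) + x^(3/2) - x^(5/2) + x^(7/2)
V(D2) = -x^(-3/2) - 2x^(1/2) + x^(3/2) - x^(5/2) + x^(7/2)  (w +1, c 11, <D> = -A^-11 + A^-7 - A^-3 + 2A + A^9)
key observation: from 13 to 11 crossings by R-moves: one link, two diagrams


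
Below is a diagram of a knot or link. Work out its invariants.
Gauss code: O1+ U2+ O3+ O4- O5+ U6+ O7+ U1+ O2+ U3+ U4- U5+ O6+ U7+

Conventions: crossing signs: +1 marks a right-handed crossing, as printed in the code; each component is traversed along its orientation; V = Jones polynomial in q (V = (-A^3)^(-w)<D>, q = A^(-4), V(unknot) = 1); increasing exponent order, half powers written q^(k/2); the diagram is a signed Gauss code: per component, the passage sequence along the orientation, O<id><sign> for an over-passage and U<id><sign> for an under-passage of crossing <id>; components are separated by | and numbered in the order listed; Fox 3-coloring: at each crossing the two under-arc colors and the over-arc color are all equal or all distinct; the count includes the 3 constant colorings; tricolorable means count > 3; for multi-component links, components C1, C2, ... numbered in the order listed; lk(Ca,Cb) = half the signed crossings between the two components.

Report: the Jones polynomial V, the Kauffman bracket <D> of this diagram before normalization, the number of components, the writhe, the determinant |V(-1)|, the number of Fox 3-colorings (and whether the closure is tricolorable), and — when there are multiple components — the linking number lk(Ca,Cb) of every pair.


Jones polynomial: V(q) = q^2 + q^4 - q^5 + q^6 - q^7
<D> = A^-13 - A^-9 + A^-5 - A^-1 - A^7; writhe +5
components 1, writhe +5 (7 crossings)
3-colorings: 3 of 3^7, det 5 — not tricolorable
note: det 5 = |V(-1)|; not divisible by 3, so not tricolorable


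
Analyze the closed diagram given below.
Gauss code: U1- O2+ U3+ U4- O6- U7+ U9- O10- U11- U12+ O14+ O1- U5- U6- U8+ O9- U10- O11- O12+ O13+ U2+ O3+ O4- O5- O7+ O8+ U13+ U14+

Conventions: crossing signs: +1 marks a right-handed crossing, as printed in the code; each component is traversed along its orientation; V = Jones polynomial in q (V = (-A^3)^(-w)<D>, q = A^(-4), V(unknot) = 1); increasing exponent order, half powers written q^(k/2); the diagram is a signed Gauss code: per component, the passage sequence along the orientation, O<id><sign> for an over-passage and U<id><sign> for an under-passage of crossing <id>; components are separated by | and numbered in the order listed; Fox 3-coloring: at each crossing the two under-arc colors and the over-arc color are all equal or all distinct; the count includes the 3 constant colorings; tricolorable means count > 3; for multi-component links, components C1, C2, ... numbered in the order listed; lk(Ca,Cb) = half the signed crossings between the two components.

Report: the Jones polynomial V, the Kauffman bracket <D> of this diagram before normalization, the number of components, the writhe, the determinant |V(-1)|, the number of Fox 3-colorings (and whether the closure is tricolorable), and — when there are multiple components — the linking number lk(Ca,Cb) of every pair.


Jones polynomial: V(q) = -q^-3 + q^-2 - q^-1 + 3 - q + q^2 - q^3
<D> = -A^-12 + A^-8 - A^-4 + 3 - A^4 + A^8 - A^12; writhe 0
components 1, writhe 0 (14 crossings)
3-colorings: 27 of 3^14, det 9 — tricolorable
note: the span of V is 6, forcing >= 6 crossings in any diagram
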